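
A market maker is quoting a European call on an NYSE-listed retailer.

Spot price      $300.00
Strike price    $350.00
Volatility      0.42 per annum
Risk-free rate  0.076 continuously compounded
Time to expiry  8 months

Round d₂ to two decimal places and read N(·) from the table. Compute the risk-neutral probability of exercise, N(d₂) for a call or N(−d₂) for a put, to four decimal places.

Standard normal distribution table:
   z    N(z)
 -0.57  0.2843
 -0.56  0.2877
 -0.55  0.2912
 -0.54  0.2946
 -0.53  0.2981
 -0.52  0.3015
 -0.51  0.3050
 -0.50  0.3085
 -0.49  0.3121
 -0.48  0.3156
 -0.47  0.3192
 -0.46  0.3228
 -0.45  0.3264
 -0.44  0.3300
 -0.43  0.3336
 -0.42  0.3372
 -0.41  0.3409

T = 0.6667;  σ√T = 0.3429
ln(S/K) + (r + σ²/2)T = ln(300/350) + (0.076 + 0.42²/2)·0.6667 = -0.1542 + 0.1095 = -0.0447
d₁ = -0.0447 / 0.3429 = -0.1303 ≈ -0.13
d₂ = d₁ − σ√T = -0.1303 − 0.3429 = -0.4732 ≈ -0.47
Pr(exercise) under Q = N(d₂) = 0.3192

0.3192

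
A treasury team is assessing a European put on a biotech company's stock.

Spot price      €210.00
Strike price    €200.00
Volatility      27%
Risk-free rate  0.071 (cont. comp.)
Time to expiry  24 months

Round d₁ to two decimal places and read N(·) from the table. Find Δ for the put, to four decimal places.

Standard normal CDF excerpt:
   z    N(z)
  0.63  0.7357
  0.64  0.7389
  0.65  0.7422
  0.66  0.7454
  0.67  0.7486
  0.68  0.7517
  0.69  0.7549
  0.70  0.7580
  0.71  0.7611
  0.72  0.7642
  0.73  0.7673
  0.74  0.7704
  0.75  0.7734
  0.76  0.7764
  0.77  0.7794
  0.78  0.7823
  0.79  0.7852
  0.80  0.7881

-0.2451

σ√T = 0.27·√2 = 0.3818
d₁ = [ln(210/200) + (0.071 + ½·0.27²)·2] / (σ√T) = (0.0488 + 0.2149) / 0.3818 = 0.6906 → 0.69
N(d₁) = N(0.69) = 0.7549
Δ_put = N(d₁) − 1 = 0.7549 − 1 = -0.2451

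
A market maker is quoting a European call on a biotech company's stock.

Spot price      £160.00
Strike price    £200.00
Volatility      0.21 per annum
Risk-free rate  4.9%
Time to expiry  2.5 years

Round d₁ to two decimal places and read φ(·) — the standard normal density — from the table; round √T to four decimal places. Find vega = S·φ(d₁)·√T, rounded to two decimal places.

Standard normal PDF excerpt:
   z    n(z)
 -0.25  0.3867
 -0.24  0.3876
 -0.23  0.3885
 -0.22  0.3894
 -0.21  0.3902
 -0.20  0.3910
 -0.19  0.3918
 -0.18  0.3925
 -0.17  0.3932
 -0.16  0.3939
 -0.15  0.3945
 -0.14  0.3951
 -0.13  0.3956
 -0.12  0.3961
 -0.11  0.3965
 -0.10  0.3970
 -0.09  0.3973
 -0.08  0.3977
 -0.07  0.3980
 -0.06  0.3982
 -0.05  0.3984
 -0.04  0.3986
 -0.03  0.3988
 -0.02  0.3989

99.95

σ√T = 0.21 × 1.5811 = 0.3320
d₁ = [ln(160/200) + (0.049 + ½·0.21²)·2.5] / (σ√T) = (-0.2231 + 0.1776) / 0.3320 = -0.1371 → -0.14
√T = √2.5 = 1.5811
φ(d₁) = φ(-0.14) = 0.3951
vega = S·φ(d₁)·√T = 160·0.3951·1.5811 = 99.9508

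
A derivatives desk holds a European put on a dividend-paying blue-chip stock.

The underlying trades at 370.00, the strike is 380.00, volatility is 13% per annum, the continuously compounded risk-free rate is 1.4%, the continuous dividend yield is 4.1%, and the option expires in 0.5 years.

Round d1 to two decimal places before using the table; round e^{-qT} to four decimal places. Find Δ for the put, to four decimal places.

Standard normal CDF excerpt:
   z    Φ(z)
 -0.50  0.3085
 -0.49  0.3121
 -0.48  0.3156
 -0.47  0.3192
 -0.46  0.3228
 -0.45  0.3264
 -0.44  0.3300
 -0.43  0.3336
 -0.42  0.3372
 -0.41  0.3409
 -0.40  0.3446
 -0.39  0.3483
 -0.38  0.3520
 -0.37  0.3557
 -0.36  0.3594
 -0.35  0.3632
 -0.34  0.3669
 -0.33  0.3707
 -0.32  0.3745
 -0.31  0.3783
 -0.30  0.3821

-0.6385

σ√T = 0.13 × 0.7071 = 0.0919
d₁ = [ln(370/380) + (0.014 − 0.041 + ½·0.13²)·0.5] / (σ√T) = (-0.0267 − 0.0093) / 0.0919 = -0.3910 → -0.39
N(d₁) = N(-0.39) = 0.3483
Δ_put = exp(−qT)·(N(d₁) − 1) = 0.9797·(0.3483 − 1) = -0.6385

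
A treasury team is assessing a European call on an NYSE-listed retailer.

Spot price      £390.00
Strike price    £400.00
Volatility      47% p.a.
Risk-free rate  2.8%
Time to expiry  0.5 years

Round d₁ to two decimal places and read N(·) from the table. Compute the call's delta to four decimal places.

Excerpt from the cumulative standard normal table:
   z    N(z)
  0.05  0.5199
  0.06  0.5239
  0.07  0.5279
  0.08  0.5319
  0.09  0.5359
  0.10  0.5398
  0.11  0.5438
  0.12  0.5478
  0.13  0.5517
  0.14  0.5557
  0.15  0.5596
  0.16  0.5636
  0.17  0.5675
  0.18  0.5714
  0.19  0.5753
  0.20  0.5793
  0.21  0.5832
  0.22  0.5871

σ√T = 0.47·√0.5 = 0.3323
d₁ = [ln(390/400) + (0.028 + ½·0.47²)·0.5] / (σ√T) = (-0.0253 + 0.0692) / 0.3323 = 0.1321 ≈ 0.13
N(d₁) = N(0.13) = 0.5517
Δ_call = N(d₁) = 0.5517

0.5517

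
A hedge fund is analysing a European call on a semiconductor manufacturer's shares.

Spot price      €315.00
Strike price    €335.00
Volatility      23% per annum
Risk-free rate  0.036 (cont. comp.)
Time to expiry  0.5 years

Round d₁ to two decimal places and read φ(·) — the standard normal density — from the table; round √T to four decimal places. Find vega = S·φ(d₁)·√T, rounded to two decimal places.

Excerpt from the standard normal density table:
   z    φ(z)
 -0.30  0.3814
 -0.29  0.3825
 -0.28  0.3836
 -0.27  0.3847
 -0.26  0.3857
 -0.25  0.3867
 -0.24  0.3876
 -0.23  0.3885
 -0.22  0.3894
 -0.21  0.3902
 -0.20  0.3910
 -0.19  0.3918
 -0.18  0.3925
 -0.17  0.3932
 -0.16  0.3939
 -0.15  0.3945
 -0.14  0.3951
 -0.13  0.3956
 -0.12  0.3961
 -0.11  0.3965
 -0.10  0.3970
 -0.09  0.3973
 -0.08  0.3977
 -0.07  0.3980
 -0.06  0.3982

T = 0.5;  σ√T = 0.1626
d₁ = [ln(315/335) + (0.036 + ½·0.23²)·0.5] / (σ√T) = (-0.0616 + 0.0312) / 0.1626 = -0.1865 which rounds to -0.19
√T = √0.5 = 0.7071
φ(d₁) = φ(-0.19) = 0.3918
vega = S·φ(d₁)·√T = 315·0.3918·0.7071 = 87.2682

87.27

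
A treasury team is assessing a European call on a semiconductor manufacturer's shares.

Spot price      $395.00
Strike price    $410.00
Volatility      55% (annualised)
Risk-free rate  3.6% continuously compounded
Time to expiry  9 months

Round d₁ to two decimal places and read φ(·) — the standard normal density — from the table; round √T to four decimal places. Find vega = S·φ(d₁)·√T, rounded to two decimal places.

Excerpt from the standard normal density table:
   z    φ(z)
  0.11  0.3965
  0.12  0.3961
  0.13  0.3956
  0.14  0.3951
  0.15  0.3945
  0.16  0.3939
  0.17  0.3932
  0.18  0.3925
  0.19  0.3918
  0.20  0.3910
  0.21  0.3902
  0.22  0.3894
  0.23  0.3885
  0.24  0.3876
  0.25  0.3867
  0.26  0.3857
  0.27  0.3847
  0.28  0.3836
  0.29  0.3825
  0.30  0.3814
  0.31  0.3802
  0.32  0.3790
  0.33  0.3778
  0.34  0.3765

σ√T = 0.55 × 0.8660 = 0.4763
d₁ = [ln(395/410) + (0.036 + 0.55²/2)·0.75] / 0.4763 = [-0.0373 + 0.1404] / 0.4763 = 0.2166 → 0.22
√T = √0.75 = 0.8660
φ(d₁) = φ(0.22) = 0.3894
vega = S·φ(d₁)·√T = 395·0.3894·0.8660 = 133.2021

133.20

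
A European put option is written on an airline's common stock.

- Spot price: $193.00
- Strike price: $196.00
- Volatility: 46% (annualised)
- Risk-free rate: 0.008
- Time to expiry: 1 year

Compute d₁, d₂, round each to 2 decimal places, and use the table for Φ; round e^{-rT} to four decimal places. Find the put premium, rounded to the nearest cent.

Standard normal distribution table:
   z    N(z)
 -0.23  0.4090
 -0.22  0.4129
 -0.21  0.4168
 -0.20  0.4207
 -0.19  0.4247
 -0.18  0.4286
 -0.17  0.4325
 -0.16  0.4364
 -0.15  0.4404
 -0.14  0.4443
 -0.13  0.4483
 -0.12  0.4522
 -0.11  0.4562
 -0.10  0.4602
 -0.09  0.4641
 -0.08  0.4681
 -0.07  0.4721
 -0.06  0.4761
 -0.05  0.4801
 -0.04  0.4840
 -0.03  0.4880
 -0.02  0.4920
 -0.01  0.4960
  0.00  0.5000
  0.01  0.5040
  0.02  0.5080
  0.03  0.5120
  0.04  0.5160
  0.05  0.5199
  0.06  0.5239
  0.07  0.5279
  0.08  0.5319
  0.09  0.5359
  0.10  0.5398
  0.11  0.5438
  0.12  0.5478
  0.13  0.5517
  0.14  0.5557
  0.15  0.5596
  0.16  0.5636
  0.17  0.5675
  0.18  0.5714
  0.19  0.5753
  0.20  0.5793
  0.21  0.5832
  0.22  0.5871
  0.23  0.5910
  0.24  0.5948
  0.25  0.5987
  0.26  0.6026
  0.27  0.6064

T = 1;  σ√T = 0.4600
d₁ = [ln(193/196) + (0.008 + 0.46²/2)·1] / 0.4600 = [-0.0154 + 0.1138] / 0.4600 = 0.2139 ≈ 0.21
d₂ = d₁ − σ√T = 0.2139 − 0.4600 = -0.2461 ≈ -0.25
e^(−rT) = e^(−0.008·1) = 0.9920
P = 196·0.9920·N(0.25) − 193·N(-0.21) = 196·0.9920·0.5987 − 193·0.4168 = 116.4064 − 80.4424 = 35.9640

$35.96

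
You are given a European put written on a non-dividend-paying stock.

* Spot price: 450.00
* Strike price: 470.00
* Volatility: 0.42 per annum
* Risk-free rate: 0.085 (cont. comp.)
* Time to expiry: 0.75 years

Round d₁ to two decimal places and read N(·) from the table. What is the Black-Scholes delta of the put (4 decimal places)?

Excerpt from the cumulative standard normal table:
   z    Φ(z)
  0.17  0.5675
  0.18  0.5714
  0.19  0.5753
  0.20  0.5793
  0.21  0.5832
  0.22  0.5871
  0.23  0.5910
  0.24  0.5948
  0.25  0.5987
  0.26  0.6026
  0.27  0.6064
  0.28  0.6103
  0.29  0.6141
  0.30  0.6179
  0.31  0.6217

-0.4052

σ√T = 0.42·√0.75 = 0.3637
d₁ = [ln(450/470) + (0.085 + 0.42²/2)·0.75] / 0.3637 = [-0.0435 + 0.1299] / 0.3637 = 0.2376 which rounds to 0.24
N(d₁) = N(0.24) = 0.5948
Δ_put = N(d₁) − 1 = 0.5948 − 1 = -0.4052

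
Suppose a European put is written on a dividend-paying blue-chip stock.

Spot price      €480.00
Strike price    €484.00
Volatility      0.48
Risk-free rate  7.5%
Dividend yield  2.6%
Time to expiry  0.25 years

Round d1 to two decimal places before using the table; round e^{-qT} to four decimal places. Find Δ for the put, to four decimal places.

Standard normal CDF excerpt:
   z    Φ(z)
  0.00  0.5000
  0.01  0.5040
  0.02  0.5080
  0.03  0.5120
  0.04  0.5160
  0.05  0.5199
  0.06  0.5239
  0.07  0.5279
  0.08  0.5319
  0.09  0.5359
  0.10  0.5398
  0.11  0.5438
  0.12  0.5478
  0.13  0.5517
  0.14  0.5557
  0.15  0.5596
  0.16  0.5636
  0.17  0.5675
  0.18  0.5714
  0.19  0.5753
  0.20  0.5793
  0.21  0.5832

σ√T = 0.48 × 0.5000 = 0.2400
d₁ = [ln(480/484) + (0.075 − 0.026 + ½·0.48²)·0.25] / (σ√T) = (-0.0083 + 0.0411) / 0.2400 = 0.1365 ≈ 0.14
N(d₁) = N(0.14) = 0.5557
Δ_put = e^(−qT)·(N(d₁) − 1) = 0.9935·(0.5557 − 1) = -0.4414

-0.4414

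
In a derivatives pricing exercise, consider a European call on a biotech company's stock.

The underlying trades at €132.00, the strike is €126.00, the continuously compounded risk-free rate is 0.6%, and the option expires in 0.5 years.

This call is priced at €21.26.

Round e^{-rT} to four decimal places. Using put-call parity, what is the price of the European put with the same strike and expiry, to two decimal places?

exp(−rT) = exp(−0.006·0.5) = 0.9970
Put-call parity: C − P = S − K·e^(−rT) = 132 − 126·0.9970 = 132 − 125.6220 = 6.3780
P = C − (C − P) = 21.26 − (6.3780) = 14.8820

€14.88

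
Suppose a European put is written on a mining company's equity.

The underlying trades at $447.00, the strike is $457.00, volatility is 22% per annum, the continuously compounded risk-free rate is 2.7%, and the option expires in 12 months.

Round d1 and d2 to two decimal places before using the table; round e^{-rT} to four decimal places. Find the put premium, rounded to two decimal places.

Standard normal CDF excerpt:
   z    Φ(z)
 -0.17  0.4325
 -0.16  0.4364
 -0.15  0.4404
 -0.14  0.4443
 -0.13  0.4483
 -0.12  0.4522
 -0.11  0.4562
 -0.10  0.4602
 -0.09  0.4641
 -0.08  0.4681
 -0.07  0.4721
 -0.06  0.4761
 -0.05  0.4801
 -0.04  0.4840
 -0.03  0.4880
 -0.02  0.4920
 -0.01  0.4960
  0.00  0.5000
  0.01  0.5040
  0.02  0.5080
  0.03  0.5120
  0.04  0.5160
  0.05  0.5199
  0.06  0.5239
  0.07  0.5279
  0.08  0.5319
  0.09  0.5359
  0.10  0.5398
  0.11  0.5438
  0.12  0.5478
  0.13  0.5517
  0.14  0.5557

T = 1;  σ√T = 0.2200
d₁ = [ln(447/457) + (0.027 + 0.22²/2)·1] / 0.2200 = [-0.0221 + 0.0512] / 0.2200 = 0.1322 ⇒ 0.13
d₂ = d₁ − σ√T = 0.1322 − 0.2200 = -0.0878 ⇒ -0.09
e^(−rT) = e^(−0.027·1) = 0.9734
N(−d₂) = N(0.09) = 0.5359;  N(−d₁) = N(-0.13) = 0.4483
P = 457·0.9734·0.5359 − 447·0.4483 = 238.3918 − 200.3901 = 38.0017

$38.00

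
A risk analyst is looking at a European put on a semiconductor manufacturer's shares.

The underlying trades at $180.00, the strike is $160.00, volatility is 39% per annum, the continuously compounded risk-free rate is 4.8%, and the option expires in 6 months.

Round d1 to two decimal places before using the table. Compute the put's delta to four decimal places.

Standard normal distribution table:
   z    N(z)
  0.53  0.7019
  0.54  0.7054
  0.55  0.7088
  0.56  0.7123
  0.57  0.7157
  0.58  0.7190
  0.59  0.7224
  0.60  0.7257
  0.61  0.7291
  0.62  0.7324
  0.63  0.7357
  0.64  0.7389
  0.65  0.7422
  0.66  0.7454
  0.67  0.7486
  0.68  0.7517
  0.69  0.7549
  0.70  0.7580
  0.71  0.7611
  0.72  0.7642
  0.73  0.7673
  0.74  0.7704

T = 0.5;  σ√T = 0.2758
d₁ = [ln(180/160) + (0.048 + 0.39²/2)·0.5] / 0.2758 = [0.1178 + 0.0620] / 0.2758 = 0.6520 which rounds to 0.65
N(d₁) = N(0.65) = 0.7422
Δ_put = N(d₁) − 1 = 0.7422 − 1 = -0.2578

-0.2578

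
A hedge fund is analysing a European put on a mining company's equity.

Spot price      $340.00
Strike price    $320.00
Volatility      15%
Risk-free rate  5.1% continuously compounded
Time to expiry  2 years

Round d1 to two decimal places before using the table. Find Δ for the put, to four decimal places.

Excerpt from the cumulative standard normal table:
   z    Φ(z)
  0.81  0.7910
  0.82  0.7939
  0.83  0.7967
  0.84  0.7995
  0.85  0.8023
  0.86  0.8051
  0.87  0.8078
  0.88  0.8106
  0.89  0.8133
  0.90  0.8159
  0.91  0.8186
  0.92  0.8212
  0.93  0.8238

σ√T = 0.15·√2 = 0.2121
d₁ = [ln(340/320) + (0.051 + 0.15²/2)·2] / 0.2121 = [0.0606 + 0.1245] / 0.2121 = 0.8727 ≈ 0.87
N(d₁) = N(0.87) = 0.8078
Δ_put = N(d₁) − 1 = 0.8078 − 1 = -0.1922

-0.1922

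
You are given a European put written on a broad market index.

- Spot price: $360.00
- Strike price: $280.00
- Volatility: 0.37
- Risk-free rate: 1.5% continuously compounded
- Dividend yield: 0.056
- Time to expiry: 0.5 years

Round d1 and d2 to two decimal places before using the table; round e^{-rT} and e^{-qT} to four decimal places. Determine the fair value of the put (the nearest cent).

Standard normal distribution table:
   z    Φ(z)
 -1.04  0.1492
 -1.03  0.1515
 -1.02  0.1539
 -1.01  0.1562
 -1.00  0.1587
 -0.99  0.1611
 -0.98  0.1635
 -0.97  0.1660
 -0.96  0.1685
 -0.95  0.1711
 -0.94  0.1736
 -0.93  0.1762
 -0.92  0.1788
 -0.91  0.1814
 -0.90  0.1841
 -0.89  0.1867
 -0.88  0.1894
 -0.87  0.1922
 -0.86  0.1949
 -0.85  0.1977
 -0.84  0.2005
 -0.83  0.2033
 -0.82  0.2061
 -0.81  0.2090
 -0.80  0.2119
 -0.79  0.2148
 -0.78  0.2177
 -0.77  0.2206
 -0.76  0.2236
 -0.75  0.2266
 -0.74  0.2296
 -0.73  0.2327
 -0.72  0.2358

σ√T = 0.37 × 0.7071 = 0.2616
d₁ = [ln(360/280) + (0.015 − 0.056 + 0.37²/2)·0.5] / 0.2616 = [0.2513 + 0.0137] / 0.2616 = 1.0130 ≈ 1.01
d₂ = d₁ − σ√T = 1.0130 − 0.2616 = 0.7514 ≈ 0.75
e^(−qT) = e^(−0.056·0.5) = 0.9724;  e^(−rT) = e^(−0.015·0.5) = 0.9925
P = 280·0.9925·N(-0.75) − 360·0.9724·N(-1.01) = 280·0.9925·0.2266 − 360·0.9724·0.1562 = 62.9721 − 54.6800 = 8.2921

$8.29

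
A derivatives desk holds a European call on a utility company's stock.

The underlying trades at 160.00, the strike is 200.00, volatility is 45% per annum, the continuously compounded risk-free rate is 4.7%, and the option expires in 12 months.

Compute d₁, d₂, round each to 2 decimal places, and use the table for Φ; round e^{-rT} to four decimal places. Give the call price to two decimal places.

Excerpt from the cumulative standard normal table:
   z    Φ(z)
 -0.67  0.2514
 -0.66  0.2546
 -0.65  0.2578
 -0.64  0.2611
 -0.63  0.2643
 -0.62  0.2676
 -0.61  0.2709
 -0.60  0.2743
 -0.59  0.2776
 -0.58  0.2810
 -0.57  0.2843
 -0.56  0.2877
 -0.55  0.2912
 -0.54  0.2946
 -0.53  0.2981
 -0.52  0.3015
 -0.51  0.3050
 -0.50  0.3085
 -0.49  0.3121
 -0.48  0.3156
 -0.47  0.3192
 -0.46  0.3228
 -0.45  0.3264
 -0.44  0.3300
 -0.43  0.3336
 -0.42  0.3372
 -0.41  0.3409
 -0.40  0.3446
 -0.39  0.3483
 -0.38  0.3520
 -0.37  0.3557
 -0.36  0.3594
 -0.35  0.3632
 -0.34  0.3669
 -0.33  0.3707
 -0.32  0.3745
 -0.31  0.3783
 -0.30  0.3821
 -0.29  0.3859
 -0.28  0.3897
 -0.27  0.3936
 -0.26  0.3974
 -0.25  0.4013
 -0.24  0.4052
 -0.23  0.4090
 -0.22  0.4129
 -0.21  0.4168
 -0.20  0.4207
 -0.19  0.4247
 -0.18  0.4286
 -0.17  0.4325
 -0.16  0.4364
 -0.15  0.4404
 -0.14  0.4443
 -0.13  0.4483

σ√T = 0.45 × 1.0000 = 0.4500
ln(S/K) + (r + σ²/2)T = ln(160/200) + (0.047 + 0.45²/2)·1 = -0.2231 + 0.1482 = -0.0749
d₁ = -0.0749 / 0.4500 = -0.1664 ≈ -0.17
d₂ = d₁ − σ√T = -0.1664 − 0.4500 = -0.6164 ≈ -0.62
e^(−rT) = e^(−0.047·1) = 0.9541
C = 160·N(-0.17) − 200·0.9541·N(-0.62) = 160·0.4325 − 200·0.9541·0.2676 = 69.2000 − 51.0634 = 18.1366

18.14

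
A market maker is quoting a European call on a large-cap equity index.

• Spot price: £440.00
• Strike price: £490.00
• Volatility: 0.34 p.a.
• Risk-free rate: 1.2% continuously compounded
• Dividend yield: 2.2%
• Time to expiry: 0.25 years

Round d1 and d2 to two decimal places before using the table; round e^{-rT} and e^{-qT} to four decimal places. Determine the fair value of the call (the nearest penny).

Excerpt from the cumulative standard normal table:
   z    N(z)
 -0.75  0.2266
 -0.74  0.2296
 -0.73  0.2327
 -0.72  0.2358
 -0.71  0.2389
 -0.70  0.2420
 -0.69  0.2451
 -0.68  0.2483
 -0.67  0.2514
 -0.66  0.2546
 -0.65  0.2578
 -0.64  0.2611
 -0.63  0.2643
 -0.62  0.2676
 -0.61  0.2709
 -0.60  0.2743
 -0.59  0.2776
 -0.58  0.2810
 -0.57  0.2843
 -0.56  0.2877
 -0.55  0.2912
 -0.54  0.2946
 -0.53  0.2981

σ√T = 0.34 × 0.5000 = 0.1700
d₁ = [ln(440/490) + (0.012 − 0.022 + 0.34²/2)·0.25] / 0.1700 = [-0.1076 + 0.0120] / 0.1700 = -0.5628 ⇒ -0.56
d₂ = d₁ − σ√T = -0.5628 − 0.1700 = -0.7328 ⇒ -0.73
e^(−qT) = e^(−0.022·0.25) = 0.9945;  e^(−rT) = e^(−0.012·0.25) = 0.9970
C = 440·0.9945·N(-0.56) − 490·0.9970·N(-0.73) = 440·0.9945·0.2877 − 490·0.9970·0.2327 = 125.8918 − 113.6809 = 12.2108

£12.21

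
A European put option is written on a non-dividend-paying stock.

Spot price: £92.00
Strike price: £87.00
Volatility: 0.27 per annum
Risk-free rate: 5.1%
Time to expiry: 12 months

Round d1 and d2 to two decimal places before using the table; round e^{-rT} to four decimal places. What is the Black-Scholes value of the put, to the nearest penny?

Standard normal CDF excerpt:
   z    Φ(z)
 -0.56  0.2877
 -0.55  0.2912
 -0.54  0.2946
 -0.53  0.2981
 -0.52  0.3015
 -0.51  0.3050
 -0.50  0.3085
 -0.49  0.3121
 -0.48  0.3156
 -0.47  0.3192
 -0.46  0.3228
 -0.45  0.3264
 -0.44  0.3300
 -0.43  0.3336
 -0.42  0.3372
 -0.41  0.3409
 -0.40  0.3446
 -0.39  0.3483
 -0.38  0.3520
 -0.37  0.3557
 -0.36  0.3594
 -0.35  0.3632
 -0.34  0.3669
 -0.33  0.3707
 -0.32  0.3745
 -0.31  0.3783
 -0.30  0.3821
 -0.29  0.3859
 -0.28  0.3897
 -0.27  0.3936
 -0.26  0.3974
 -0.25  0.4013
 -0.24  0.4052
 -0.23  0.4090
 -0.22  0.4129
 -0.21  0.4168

σ√T = 0.27 × 1.0000 = 0.2700
d₁ = [ln(92/87) + (0.051 + ½·0.27²)·1] / (σ√T) = (0.0559 + 0.0874) / 0.2700 = 0.5309 which rounds to 0.53
d₂ = 0.5309 − 0.2700 = 0.2609 which rounds to 0.26
e^(−rT) = e^(−0.051·1) = 0.9503
N(−d₂) = N(-0.26) = 0.3974;  N(−d₁) = N(-0.53) = 0.2981
P = 87·0.9503·0.3974 − 92·0.2981 = 32.8555 − 27.4252 = 5.4303

£5.43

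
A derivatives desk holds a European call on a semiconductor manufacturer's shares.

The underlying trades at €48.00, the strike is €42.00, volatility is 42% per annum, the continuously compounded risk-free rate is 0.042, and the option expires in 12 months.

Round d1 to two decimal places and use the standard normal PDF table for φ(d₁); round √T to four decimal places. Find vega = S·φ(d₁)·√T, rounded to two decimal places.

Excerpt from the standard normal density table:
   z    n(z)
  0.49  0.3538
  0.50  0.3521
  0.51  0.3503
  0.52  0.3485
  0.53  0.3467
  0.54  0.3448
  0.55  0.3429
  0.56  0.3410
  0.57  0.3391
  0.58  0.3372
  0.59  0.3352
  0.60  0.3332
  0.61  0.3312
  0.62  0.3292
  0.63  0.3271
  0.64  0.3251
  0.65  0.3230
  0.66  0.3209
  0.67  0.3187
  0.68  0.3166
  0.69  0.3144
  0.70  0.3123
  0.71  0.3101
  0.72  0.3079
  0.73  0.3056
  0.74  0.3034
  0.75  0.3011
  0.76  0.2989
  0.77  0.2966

15.70

σ√T = 0.42·√1 = 0.4200
d₁ = [ln(48/42) + (0.042 + ½·0.42²)·1] / (σ√T) = (0.1335 + 0.1302) / 0.4200 = 0.6279 ⇒ 0.63
√T = √1 = 1.0000
φ(d₁) = φ(0.63) = 0.3271
vega = S·φ(d₁)·√T = 48·0.3271·1.0000 = 15.7008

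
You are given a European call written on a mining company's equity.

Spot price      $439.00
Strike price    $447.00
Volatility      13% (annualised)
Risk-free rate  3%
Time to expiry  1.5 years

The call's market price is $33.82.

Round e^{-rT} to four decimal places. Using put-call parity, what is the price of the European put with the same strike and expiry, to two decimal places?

$22.15

exp(−rT) = exp(−0.03·1.5) = 0.9560
Put-call parity: C − P = S − K·e^(−rT) = 439 − 447·0.9560 = 439 − 427.3320 = 11.6680
P = C − (C − P) = 33.82 − (11.6680) = 22.1520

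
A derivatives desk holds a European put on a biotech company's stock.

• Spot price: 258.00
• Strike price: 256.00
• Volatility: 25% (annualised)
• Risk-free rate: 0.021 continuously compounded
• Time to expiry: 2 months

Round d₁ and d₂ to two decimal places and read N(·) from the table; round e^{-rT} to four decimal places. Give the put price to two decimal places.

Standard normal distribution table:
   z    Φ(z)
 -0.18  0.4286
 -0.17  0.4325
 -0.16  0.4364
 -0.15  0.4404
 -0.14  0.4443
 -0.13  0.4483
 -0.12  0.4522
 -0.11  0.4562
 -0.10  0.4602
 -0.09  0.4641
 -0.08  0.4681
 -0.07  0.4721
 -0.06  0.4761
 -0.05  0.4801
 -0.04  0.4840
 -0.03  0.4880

8.86

σ√T = 0.25·√0.1667 = 0.1021
d₁ = [ln(258/256) + (0.021 + 0.25²/2)·0.1667] / 0.1021 = [0.0078 + 0.0087] / 0.1021 = 0.1616 → 0.16
d₂ = d₁ − σ√T = 0.1616 − 0.1021 = 0.0595 → 0.06
exp(−rT) = exp(−0.021·0.1667) = 0.9965
N(−d₂) = N(-0.06) = 0.4761;  N(−d₁) = N(-0.16) = 0.4364
P = 256·0.9965·0.4761 − 258·0.4364 = 121.4550 − 112.5912 = 8.8638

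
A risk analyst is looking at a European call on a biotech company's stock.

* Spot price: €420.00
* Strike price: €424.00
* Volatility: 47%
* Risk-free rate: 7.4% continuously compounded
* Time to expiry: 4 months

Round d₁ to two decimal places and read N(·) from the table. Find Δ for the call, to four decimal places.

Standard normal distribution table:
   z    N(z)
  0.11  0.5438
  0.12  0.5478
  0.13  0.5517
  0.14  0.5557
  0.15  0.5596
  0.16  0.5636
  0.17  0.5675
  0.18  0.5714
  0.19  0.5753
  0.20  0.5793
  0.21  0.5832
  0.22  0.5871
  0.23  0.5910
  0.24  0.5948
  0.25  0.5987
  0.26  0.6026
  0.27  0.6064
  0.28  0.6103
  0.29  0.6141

0.5753

σ√T = 0.47 × 0.5774 = 0.2714
d₁ = [ln(420/424) + (0.074 + ½·0.47²)·0.3333] / (σ√T) = (-0.0095 + 0.0615) / 0.2714 = 0.1916 → 0.19
N(d₁) = N(0.19) = 0.5753
Δ_call = N(d₁) = 0.5753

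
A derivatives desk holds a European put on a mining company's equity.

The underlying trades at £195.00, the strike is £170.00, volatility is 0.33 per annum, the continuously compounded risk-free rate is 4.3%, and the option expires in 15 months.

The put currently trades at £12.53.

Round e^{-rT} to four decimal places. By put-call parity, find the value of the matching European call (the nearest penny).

£46.42

exp(−rT) = exp(−0.043·1.25) = 0.9477
Put-call parity: C − P = S − K·e^(−rT) = 195 − 170·0.9477 = 195 − 161.1090 = 33.8910
C = P + (C − P) = 12.53 + (33.8910) = 46.4210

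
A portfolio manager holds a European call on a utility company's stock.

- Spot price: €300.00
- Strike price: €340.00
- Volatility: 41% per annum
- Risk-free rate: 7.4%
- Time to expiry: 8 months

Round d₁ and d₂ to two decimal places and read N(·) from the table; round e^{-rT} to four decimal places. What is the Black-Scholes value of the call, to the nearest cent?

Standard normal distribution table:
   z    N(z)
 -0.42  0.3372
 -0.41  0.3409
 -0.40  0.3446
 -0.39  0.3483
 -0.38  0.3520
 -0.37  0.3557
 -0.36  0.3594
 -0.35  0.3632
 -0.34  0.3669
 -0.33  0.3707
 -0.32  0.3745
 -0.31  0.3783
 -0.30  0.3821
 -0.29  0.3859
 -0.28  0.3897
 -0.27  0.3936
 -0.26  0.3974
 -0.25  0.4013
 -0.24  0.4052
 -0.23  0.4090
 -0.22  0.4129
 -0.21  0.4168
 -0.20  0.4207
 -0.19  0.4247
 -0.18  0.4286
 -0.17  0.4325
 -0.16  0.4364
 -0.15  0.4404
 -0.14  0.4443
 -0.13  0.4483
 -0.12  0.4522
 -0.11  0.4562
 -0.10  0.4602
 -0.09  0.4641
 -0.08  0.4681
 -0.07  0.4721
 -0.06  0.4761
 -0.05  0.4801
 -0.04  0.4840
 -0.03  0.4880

€30.10

σ√T = 0.41·√0.6667 = 0.3348
ln(S/K) + (r + σ²/2)T = ln(300/340) + (0.074 + 0.41²/2)·0.6667 = -0.1252 + 0.1054 = -0.0198
d₁ = -0.0198 / 0.3348 = -0.0591 ⇒ -0.06
d₂ = d₁ − σ√T = -0.0591 − 0.3348 = -0.3939 ⇒ -0.39
e^(−rT) = e^(−0.074·0.6667) = 0.9519
N(d₁) = N(-0.06) = 0.4761;  N(d₂) = N(-0.39) = 0.3483
C = 300·0.4761 − 340·0.9519·0.3483 = 142.8300 − 112.7259 = 30.1041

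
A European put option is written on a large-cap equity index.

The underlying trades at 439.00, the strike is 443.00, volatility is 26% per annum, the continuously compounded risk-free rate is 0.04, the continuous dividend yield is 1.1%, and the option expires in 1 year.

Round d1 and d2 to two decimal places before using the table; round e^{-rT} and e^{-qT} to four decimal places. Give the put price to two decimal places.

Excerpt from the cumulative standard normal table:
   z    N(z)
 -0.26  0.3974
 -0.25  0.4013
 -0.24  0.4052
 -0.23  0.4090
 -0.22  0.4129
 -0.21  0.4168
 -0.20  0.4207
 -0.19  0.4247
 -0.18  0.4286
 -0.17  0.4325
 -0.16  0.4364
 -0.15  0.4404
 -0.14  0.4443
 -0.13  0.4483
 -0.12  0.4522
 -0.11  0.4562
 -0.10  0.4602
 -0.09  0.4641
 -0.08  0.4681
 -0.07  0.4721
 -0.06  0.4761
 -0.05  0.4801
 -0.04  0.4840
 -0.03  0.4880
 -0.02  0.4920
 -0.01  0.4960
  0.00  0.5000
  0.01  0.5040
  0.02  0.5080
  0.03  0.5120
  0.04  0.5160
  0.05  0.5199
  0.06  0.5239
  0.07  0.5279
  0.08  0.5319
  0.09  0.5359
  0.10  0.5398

σ√T = 0.26·√1 = 0.2600
d₁ = [ln(439/443) + (0.04 − 0.011 + 0.26²/2)·1] / 0.2600 = [-0.0091 + 0.0628] / 0.2600 = 0.2067 ≈ 0.21
d₂ = d₁ − σ√T = 0.2067 − 0.2600 = -0.0533 ≈ -0.05
exp(−qT) = exp(−0.011·1) = 0.9891;  exp(−rT) = exp(−0.04·1) = 0.9608
N(−d₂) = N(0.05) = 0.5199;  N(−d₁) = N(-0.21) = 0.4168
P = 443·0.9608·0.5199 − 439·0.9891·0.4168 = 221.2873 − 180.9808 = 40.3066

40.31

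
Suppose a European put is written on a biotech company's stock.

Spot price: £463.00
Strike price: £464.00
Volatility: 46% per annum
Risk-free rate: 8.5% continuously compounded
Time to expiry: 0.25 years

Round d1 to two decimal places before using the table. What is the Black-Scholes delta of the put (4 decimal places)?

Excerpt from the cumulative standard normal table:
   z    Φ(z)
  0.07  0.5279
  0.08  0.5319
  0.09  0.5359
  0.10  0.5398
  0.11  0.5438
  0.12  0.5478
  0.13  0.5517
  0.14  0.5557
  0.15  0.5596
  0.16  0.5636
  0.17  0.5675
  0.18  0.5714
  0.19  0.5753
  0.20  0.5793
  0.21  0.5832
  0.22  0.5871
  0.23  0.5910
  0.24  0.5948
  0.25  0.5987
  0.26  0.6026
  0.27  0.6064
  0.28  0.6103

-0.4207

σ√T = 0.46 × 0.5000 = 0.2300
d₁ = [ln(463/464) + (0.085 + 0.46²/2)·0.25] / 0.2300 = [-0.0022 + 0.0477] / 0.2300 = 0.1980 ≈ 0.20
N(d₁) = N(0.20) = 0.5793
Δ_put = N(d₁) − 1 = 0.5793 − 1 = -0.4207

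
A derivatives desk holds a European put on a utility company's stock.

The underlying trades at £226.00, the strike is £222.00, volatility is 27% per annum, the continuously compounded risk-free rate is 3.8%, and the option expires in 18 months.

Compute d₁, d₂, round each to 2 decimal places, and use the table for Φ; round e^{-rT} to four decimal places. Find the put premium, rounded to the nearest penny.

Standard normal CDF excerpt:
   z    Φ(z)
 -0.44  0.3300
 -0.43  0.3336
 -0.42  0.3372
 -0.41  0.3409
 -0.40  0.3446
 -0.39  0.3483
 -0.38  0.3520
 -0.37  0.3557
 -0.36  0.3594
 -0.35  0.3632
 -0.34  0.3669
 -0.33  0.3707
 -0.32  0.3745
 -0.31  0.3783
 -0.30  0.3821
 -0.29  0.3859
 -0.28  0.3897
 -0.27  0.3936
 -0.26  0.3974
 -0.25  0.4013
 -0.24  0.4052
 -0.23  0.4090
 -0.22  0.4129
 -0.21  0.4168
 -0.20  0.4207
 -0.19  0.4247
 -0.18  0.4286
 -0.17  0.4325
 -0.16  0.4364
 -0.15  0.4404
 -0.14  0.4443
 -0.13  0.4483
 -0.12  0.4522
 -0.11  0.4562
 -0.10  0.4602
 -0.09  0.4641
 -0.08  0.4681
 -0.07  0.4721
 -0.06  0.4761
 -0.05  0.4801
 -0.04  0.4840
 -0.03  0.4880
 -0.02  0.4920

σ√T = 0.27 × 1.2247 = 0.3307
d₁ = [ln(226/222) + (0.038 + ½·0.27²)·1.5] / (σ√T) = (0.0179 + 0.1117) / 0.3307 = 0.3917 which rounds to 0.39
d₂ = 0.3917 − 0.3307 = 0.0610 which rounds to 0.06
e^(−rT) = e^(−0.038·1.5) = 0.9446
P = 222·0.9446·N(-0.06) − 226·N(-0.39) = 222·0.9446·0.4761 − 226·0.3483 = 99.8387 − 78.7158 = 21.1229

£21.12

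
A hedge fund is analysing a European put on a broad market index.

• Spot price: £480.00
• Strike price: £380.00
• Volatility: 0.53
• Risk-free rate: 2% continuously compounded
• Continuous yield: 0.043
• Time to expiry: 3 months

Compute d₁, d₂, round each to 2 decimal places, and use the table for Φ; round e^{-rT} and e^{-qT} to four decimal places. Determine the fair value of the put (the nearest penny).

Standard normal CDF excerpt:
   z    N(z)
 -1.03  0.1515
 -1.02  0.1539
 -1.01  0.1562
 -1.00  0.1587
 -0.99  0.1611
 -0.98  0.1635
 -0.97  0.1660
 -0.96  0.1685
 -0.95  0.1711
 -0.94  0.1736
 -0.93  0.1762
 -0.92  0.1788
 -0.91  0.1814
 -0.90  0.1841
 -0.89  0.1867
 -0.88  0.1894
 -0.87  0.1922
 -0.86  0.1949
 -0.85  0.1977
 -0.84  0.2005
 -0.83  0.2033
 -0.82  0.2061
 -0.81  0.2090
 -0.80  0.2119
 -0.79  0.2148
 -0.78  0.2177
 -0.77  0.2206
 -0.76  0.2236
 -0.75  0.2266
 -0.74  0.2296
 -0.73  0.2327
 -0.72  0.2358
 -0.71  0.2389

£11.48

T = 0.25;  σ√T = 0.2650
ln(S/K) + (r − q + σ²/2)T = ln(480/380) + (0.02 − 0.043 + 0.53²/2)·0.25 = 0.2336 + 0.0294 = 0.2630
d₁ = 0.2630 / 0.2650 = 0.9924 ⇒ 0.99
d₂ = d₁ − σ√T = 0.9924 − 0.2650 = 0.7274 ⇒ 0.73
exp(−qT) = exp(−0.043·0.25) = 0.9893;  exp(−rT) = exp(−0.02·0.25) = 0.9950
N(−d₂) = N(-0.73) = 0.2327;  N(−d₁) = N(-0.99) = 0.1611
P = 380·0.9950·0.2327 − 480·0.9893·0.1611 = 87.9839 − 76.5006 = 11.4833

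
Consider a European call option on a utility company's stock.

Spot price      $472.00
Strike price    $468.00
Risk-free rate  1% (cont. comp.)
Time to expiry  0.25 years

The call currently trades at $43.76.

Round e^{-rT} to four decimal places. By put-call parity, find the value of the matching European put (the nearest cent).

exp(−rT) = exp(−0.01·0.25) = 0.9975
Put-call parity: C − P = S − K·e^(−rT) = 472 − 468·0.9975 = 472 − 466.8300 = 5.1700
P = C − (C − P) = 43.76 − (5.1700) = 38.5900

$38.59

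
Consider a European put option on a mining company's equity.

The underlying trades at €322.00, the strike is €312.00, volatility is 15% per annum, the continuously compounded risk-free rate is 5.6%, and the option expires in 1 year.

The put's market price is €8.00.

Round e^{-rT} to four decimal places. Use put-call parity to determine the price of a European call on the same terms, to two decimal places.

€35.00

exp(−rT) = exp(−0.056·1) = 0.9455
Put-call parity: C − P = S − K·e^(−rT) = 322 − 312·0.9455 = 322 − 294.9960 = 27.0040
C = P + (C − P) = 8.00 + (27.0040) = 35.0040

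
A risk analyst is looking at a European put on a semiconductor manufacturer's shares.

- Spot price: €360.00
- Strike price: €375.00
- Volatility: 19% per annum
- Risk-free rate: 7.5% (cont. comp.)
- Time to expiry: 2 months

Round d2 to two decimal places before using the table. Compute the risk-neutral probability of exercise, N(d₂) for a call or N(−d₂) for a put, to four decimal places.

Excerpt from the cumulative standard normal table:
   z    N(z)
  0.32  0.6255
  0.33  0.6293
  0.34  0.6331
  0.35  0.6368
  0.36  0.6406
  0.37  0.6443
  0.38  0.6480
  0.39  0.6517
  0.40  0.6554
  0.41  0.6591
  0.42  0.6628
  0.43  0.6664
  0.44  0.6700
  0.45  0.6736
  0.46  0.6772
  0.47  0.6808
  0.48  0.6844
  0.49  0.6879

0.6554

σ√T = 0.19 × 0.4082 = 0.0776
d₁ = [ln(360/375) + (0.075 + ½·0.19²)·0.1667] / (σ√T) = (-0.0408 + 0.0155) / 0.0776 = -0.3263 ≈ -0.33
d₂ = -0.3263 − 0.0776 = -0.4039 ≈ -0.40
Pr(exercise) under Q = N(−d₂) = N(0.40) = 0.6554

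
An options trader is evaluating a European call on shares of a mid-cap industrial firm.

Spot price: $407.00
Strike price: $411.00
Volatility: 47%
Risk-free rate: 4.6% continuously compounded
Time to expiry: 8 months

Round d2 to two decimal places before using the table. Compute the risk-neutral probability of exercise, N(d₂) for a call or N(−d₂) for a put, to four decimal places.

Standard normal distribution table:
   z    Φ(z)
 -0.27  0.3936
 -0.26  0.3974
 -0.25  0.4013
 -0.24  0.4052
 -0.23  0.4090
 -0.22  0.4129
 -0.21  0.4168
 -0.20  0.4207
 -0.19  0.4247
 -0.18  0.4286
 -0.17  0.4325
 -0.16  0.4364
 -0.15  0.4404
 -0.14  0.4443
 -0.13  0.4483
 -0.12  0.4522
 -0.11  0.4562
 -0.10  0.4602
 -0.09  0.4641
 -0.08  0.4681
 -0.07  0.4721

T = 0.6667;  σ√T = 0.3838
d₁ = [ln(407/411) + (0.046 + 0.47²/2)·0.6667] / 0.3838 = [-0.0098 + 0.1043] / 0.3838 = 0.2463 ≈ 0.25
d₂ = d₁ − σ√T = 0.2463 − 0.3838 = -0.1374 ≈ -0.14
Pr(exercise) under Q = N(d₂) = 0.4443

0.4443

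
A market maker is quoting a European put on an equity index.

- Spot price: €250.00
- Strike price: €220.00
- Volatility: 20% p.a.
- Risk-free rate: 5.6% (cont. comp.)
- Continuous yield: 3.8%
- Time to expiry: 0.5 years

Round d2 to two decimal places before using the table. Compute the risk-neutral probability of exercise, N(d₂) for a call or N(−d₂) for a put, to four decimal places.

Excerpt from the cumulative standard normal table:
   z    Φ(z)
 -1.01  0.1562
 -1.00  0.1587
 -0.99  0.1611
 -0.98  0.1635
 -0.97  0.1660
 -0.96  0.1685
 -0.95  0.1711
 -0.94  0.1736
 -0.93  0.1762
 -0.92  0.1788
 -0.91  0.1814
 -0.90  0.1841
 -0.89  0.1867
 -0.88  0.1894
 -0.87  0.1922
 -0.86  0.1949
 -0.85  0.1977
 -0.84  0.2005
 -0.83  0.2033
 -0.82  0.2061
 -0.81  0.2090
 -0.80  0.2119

σ√T = 0.2 × 0.7071 = 0.1414
d₁ = [ln(250/220) + (0.056 − 0.038 + ½·0.2²)·0.5] / (σ√T) = (0.1278 + 0.0190) / 0.1414 = 1.0383 ≈ 1.04
d₂ = 1.0383 − 0.1414 = 0.8968 ≈ 0.90
Pr(exercise) under Q = N(−d₂) = N(-0.90) = 0.1841

0.1841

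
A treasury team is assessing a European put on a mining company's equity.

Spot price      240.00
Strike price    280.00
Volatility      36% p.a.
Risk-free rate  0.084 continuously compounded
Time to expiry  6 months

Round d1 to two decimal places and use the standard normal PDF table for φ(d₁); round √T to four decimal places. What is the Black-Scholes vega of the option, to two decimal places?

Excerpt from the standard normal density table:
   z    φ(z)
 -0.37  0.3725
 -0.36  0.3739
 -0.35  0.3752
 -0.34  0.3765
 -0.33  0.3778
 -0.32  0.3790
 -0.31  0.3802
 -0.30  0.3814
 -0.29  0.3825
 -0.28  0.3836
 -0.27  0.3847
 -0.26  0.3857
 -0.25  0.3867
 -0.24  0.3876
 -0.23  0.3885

T = 0.5;  σ√T = 0.2546
d₁ = [ln(240/280) + (0.084 + ½·0.36²)·0.5] / (σ√T) = (-0.1542 + 0.0744) / 0.2546 = -0.3133 → -0.31
√T = √0.5 = 0.7071
φ(d₁) = φ(-0.31) = 0.3802
vega = S·φ(d₁)·√T = 240·0.3802·0.7071 = 64.5215
(The call has the same vega.)

64.52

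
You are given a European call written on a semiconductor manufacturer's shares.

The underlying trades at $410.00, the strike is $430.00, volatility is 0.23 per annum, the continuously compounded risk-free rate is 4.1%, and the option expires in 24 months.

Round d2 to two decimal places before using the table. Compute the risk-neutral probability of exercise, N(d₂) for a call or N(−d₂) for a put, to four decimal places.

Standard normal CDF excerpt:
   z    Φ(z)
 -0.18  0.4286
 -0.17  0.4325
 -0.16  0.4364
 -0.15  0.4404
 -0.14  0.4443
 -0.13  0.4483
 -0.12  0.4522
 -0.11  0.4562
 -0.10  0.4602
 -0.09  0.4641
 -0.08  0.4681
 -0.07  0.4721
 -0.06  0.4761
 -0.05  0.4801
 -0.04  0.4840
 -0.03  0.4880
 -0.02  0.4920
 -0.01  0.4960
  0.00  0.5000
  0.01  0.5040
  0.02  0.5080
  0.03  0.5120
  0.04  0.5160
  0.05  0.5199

T = 2;  σ√T = 0.3253
d₁ = [ln(410/430) + (0.041 + 0.23²/2)·2] / 0.3253 = [-0.0476 + 0.1349] / 0.3253 = 0.2683 ⇒ 0.27
d₂ = d₁ − σ√T = 0.2683 − 0.3253 = -0.0570 ⇒ -0.06
Risk-neutral Pr[S_T > K] = N(d₂) = N(-0.06) = 0.4761

0.4761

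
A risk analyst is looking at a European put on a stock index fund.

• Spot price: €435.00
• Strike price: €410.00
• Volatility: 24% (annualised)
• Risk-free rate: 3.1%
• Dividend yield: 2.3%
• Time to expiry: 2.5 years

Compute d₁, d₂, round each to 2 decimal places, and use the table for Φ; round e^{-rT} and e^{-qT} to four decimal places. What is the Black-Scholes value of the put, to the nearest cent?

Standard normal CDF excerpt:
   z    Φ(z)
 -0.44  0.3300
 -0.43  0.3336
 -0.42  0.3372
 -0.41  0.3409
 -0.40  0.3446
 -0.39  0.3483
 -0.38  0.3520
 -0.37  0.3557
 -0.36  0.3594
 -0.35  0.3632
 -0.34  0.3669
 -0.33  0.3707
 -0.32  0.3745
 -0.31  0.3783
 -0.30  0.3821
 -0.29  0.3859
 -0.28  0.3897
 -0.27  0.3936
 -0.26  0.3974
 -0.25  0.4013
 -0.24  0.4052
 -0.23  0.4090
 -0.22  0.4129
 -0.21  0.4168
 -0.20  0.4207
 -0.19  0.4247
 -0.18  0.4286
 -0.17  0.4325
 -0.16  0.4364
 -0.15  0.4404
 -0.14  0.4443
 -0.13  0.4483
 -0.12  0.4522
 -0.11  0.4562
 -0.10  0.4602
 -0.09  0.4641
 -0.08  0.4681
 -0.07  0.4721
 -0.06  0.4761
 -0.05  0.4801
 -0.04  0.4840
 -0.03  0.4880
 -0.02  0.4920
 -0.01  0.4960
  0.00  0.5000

T = 2.5;  σ√T = 0.3795
d₁ = [ln(435/410) + (0.031 − 0.023 + ½·0.24²)·2.5] / (σ√T) = (0.0592 + 0.0920) / 0.3795 = 0.3984 ≈ 0.40
d₂ = 0.3984 − 0.3795 = 0.0189 ≈ 0.02
exp(−qT) = exp(−0.023·2.5) = 0.9441;  exp(−rT) = exp(−0.031·2.5) = 0.9254
N(−d₂) = N(-0.02) = 0.4920;  N(−d₁) = N(-0.40) = 0.3446
P = 410·0.9254·0.4920 − 435·0.9441·0.3446 = 186.6717 − 141.5215 = 45.1502

€45.15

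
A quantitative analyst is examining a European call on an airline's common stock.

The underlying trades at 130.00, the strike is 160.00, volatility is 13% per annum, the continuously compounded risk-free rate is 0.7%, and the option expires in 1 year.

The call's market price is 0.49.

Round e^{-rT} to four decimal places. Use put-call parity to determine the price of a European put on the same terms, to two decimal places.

e^(−rT) = e^(−0.007·1) = 0.9930
Put-call parity: C − P = S − K·e^(−rT) = 130 − 160·0.9930 = 130 − 158.8800 = -28.8800
P = C − (C − P) = 0.49 − (-28.8800) = 29.3700

29.37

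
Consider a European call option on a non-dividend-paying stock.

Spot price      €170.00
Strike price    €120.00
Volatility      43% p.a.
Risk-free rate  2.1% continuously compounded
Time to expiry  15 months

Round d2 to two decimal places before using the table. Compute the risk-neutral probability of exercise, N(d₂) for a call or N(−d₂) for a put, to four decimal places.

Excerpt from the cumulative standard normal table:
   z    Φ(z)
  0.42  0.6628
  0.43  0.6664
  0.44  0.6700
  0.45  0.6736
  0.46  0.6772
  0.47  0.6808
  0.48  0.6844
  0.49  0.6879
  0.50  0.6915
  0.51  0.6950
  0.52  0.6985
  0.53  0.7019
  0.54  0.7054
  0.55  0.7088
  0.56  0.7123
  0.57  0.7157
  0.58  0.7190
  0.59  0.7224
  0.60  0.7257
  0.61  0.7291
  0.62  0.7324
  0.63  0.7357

0.7054

σ√T = 0.43 × 1.1180 = 0.4808
d₁ = [ln(170/120) + (0.021 + 0.43²/2)·1.25] / 0.4808 = [0.3483 + 0.1418] / 0.4808 = 1.0195 which rounds to 1.02
d₂ = d₁ − σ√T = 1.0195 − 0.4808 = 0.5387 which rounds to 0.54
Pr(exercise) under Q = N(d₂) = 0.7054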